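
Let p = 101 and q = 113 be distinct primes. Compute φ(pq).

For distinct primes, φ(pq) = (p−1)(q−1) = 100 × 112 = 11200.

11200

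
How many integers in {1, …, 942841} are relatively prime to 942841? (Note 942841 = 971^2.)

φ(971^2) = 971^1·(971−1) = 971·970 = 941870.

941870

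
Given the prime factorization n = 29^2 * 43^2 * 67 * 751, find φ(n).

72590364000

φ(78243387853) = 78243387853 · (1 − 1/29) · (1 − 1/43) · (1 − 1/67) · (1 − 1/751)
       = 78243387853 · 58212000/62745299 = 72590364000.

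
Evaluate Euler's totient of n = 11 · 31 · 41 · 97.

1152000

φ(11) = 11 − 1 = 10.
φ(31) = 31 − 1 = 30.
φ(41) = 41 − 1 = 40.
φ(97) = 97 − 1 = 96.
φ(1356157) = 10 × 30 × 40 × 96 = 1152000.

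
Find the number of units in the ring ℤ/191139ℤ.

191139 = 3 × 13^3 × 29.
φ(191139) = 191139 · (1 − 1/3) · (1 − 1/13) · (1 − 1/29)
       = 191139 · 672/1131 = 113568.

113568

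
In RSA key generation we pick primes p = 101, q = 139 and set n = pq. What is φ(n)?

13800

For distinct primes, φ(pq) = (p−1)(q−1) = 100 × 138 = 13800.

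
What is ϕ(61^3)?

223260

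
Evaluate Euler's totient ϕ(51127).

47040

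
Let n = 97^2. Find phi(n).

9312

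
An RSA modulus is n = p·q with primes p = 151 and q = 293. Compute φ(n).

43800

φ(pq) = (p−1)(q−1) = 150 · 292 = 43800.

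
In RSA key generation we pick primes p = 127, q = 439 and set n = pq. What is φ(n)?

55188

φ(n) = (p − 1)(q − 1) = (127−1)(439−1) = 126·438 = 55188.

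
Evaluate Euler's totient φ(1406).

First factor: 1406 = 2 · 19 · 37.
φ(2) = 2 − 1 = 1.
φ(19) = 19 − 1 = 18.
φ(37) = 37 − 1 = 36.
Multiply: 1 · 18 · 36 = 648.

648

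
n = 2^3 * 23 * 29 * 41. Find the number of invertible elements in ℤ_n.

98560

φ(218776) = 218776 · (1 − 1/2) · (1 − 1/23) · (1 − 1/29) · (1 − 1/41)
       = 218776 · 24640/54694 = 98560.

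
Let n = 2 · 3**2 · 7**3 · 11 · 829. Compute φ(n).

φ(56300706) = 56300706 · (1 − 1/2) · (1 − 1/3) · (1 − 1/7) · (1 − 1/11) · (1 − 1/829)
       = 56300706 · 99360/382998 = 14605920.

14605920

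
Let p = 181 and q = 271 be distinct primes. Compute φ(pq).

For distinct primes, φ(pq) = (p−1)(q−1) = 180 × 270 = 48600.

48600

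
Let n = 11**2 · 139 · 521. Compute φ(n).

φ(8762699) = 8762699 · (1 − 1/11) · (1 − 1/139) · (1 − 1/521)
       = 8762699 · 717600/796609 = 7893600.

7893600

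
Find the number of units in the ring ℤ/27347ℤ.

First factor: 27347 = 23 × 29 × 41.
φ(23) = 23 − 1 = 22.
φ(29) = 29 − 1 = 28.
φ(41) = 41 − 1 = 40.
Multiply: 22 · 28 · 40 = 24640.

24640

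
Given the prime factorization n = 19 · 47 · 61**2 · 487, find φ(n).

φ(1618229411) = 1618229411 · (1 − 1/19) · (1 − 1/47) · (1 − 1/61) · (1 − 1/487)
       = 1618229411 · 24144480/26528351 = 1472813280.

1472813280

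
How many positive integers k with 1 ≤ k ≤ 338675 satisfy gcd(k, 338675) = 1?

Factor 338675: 338675 = 5**2 * 19 * 23 * 31.
φ(338675) = 338675 · (1 − 1/5) · (1 − 1/19) · (1 − 1/23) · (1 − 1/31)
       = 338675 · 47520/67735 = 237600.

237600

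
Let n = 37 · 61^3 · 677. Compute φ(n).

5433255360

φ(37) = 37 − 1 = 36.
φ(61^3) = 61^2·(61−1) = 3721·60 = 223260.
φ(677) = 677 − 1 = 676.
Since φ is multiplicative, φ(5685647069) = 36 · 223260 · 676 = 5433255360.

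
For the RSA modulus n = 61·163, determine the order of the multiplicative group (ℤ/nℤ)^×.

9720

φ(pq) = (p−1)(q−1) = 60 · 162 = 9720.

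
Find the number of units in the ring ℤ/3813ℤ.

Prime factorization: 3813 = 3 * 31 * 41.
φ(3813) = 3813 · (1 − 1/3) · (1 − 1/31) · (1 − 1/41)
       = 3813 · 2400/3813 = 2400.

2400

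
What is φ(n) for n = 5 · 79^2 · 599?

φ(5) = 5 − 1 = 4.
φ(79^2) = 79^2 − 79^1 = 6241 − 79 = 6162.
φ(599) = 599 − 1 = 598.
φ(18691795) = 4 × 6162 × 598 = 14739504.

14739504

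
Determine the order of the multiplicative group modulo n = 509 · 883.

448056

φ(449447) = 449447 · (1 − 1/509) · (1 − 1/883)
       = 449447 · 448056/449447 = 448056.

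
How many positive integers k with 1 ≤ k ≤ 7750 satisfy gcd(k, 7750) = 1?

Prime factorization: 7750 = 2 * 5^3 * 31.
φ(7750) = 7750 · (1 − 1/2) · (1 − 1/5) · (1 − 1/31)
       = 7750 · 120/310 = 3000.

3000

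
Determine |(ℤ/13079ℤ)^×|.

Prime factorization: 13079 = 11 × 29 × 41.
φ(13079) = 13079 · (1 − 1/11) · (1 − 1/29) · (1 − 1/41)
       = 13079 · 11200/13079 = 11200.

11200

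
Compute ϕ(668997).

362880

668997 = 3**2 · 7**2 · 37 · 41.
φ(3^2) = 3^1·(3−1) = 3·2 = 6.
φ(7^2) = 7^1·(7−1) = 7·6 = 42.
φ(37) = 37 − 1 = 36.
φ(41) = 41 − 1 = 40.
Multiply: 6 · 42 · 36 · 40 = 362880.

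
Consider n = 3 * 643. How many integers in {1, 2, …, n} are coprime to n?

φ(1929) = 1929 · (1 − 1/3) · (1 − 1/643)
       = 1929 · 1284/1929 = 1284.

1284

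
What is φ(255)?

128

255 = 3 · 5 · 17.
φ(255) = 255 · (1 − 1/3) · (1 − 1/5) · (1 − 1/17)
       = 255 · 128/255 = 128.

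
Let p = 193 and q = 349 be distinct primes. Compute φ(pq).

φ(193) = 193 − 1 = 192.
φ(349) = 349 − 1 = 348.
Multiply: 192 · 348 = 66816.

66816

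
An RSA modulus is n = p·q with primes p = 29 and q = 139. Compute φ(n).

φ(4031) = 4031 · (1 − 1/29) · (1 − 1/139)
       = 4031 · 3864/4031 = 3864.

3864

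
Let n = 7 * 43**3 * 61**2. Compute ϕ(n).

φ(7) = 7 − 1 = 6.
φ(43^3) = 43^2·(43−1) = 1849·42 = 77658.
φ(61^2) = 61^1·(61−1) = 61·60 = 3660.
φ(2070918829) = 6 × 77658 × 3660 = 1705369680.

1705369680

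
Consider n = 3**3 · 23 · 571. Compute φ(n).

φ(3^3) = 3^3 − 3^2 = 27 − 9 = 18.
φ(23) = 23 − 1 = 22.
φ(571) = 571 − 1 = 570.
Since φ is multiplicative, φ(354591) = 18 · 22 · 570 = 225720.

225720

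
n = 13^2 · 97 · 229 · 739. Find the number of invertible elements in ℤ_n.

2519921664

φ(13^2) = 13^2 − 13^1 = 169 − 13 = 156.
φ(97) = 97 − 1 = 96.
φ(229) = 229 − 1 = 228.
φ(739) = 739 − 1 = 738.
Since φ is multiplicative, φ(2774203783) = 156 · 96 · 228 · 738 = 2519921664.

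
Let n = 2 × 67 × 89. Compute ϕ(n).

φ(11926) = 11926 · (1 − 1/2) · (1 − 1/67) · (1 − 1/89)
       = 11926 · 5808/11926 = 5808.

5808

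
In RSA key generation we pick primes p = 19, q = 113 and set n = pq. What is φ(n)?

2016

φ(2147) = 2147 · (1 − 1/19) · (1 − 1/113)
       = 2147 · 2016/2147 = 2016.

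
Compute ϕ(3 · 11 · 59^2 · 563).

φ(3) = 3 − 1 = 2.
φ(11) = 11 − 1 = 10.
φ(59^2) = 59^2 − 59^1 = 3481 − 59 = 3422.
φ(563) = 563 − 1 = 562.
Multiply: 2 · 10 · 3422 · 562 = 38463280.

38463280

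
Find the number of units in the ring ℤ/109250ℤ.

Prime factorization: 109250 = 2 * 5^3 * 19 * 23.
φ(2) = 2 − 1 = 1.
φ(5^3) = 5^3 − 5^2 = 125 − 25 = 100.
φ(19) = 19 − 1 = 18.
φ(23) = 23 − 1 = 22.
Multiply: 1 · 100 · 18 · 22 = 39600.

39600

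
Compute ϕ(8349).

Prime factorization: 8349 = 3 · 11^2 · 23.
φ(3) = 3 − 1 = 2.
φ(11^2) = 11^1·(11−1) = 11·10 = 110.
φ(23) = 23 − 1 = 22.
φ(8349) = 2 × 110 × 22 = 4840.

4840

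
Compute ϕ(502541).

502541 = 13 · 29 · 31 · 43.
φ(13) = 13 − 1 = 12.
φ(29) = 29 − 1 = 28.
φ(31) = 31 − 1 = 30.
φ(43) = 43 − 1 = 42.
φ(502541) = 12 × 28 × 30 × 42 = 423360.

423360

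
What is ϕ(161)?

161 = 7 · 23.
φ(7) = 7 − 1 = 6.
φ(23) = 23 − 1 = 22.
φ(161) = 6 × 22 = 132.

132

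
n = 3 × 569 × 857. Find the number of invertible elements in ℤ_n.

φ(3) = 3 − 1 = 2.
φ(569) = 569 − 1 = 568.
φ(857) = 857 − 1 = 856.
Multiply: 2 · 568 · 856 = 972416.

972416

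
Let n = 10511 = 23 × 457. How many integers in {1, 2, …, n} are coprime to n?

φ(23) = 23 − 1 = 22.
φ(457) = 457 − 1 = 456.
Since φ is multiplicative, φ(10511) = 22 · 456 = 10032.

10032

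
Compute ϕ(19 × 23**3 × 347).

φ(19) = 19 − 1 = 18.
φ(23^3) = 23^2·(23−1) = 529·22 = 11638.
φ(347) = 347 − 1 = 346.
Since φ is multiplicative, φ(80217031) = 18 · 11638 · 346 = 72481464.

72481464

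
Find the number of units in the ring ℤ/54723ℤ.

32256

Prime factorization: 54723 = 3 × 17 × 29 × 37.
φ(3) = 3 − 1 = 2.
φ(17) = 17 − 1 = 16.
φ(29) = 29 − 1 = 28.
φ(37) = 37 − 1 = 36.
Multiply: 2 · 16 · 28 · 36 = 32256.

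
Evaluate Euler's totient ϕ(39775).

First factor: 39775 = 5**2 * 37 * 43.
φ(39775) = 39775 · (1 − 1/5) · (1 − 1/37) · (1 − 1/43)
       = 39775 · 6048/7955 = 30240.

30240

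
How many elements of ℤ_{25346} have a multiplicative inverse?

11088

First factor: 25346 = 2 × 19 × 23 × 29.
φ(2) = 2 − 1 = 1.
φ(19) = 19 − 1 = 18.
φ(23) = 23 − 1 = 22.
φ(29) = 29 − 1 = 28.
Since φ is multiplicative, φ(25346) = 1 · 18 · 22 · 28 = 11088.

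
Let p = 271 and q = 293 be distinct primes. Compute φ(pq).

φ(n) = (p − 1)(q − 1) = (271−1)(293−1) = 270·292 = 78840.

78840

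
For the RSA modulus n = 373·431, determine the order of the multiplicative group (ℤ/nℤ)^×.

φ(n) = (p − 1)(q − 1) = (373−1)(431−1) = 372·430 = 159960.

159960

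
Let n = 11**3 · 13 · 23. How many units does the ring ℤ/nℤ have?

319440

φ(11^3) = 11^3 − 11^2 = 1331 − 121 = 1210.
φ(13) = 13 − 1 = 12.
φ(23) = 23 − 1 = 22.
Since φ is multiplicative, φ(397969) = 1210 · 12 · 22 = 319440.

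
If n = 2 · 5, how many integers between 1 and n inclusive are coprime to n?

φ(2) = 2 − 1 = 1.
φ(5) = 5 − 1 = 4.
φ(10) = 1 × 4 = 4.

4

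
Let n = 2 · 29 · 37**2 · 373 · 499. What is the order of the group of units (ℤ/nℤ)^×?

φ(2) = 2 − 1 = 1.
φ(29) = 29 − 1 = 28.
φ(37^2) = 37^2 − 37^1 = 1369 − 37 = 1332.
φ(373) = 373 − 1 = 372.
φ(499) = 499 − 1 = 498.
Since φ is multiplicative, φ(14778856054) = 1 · 28 · 1332 · 372 · 498 = 6909307776.

6909307776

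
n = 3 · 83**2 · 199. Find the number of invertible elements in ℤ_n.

2695176

φ(4112733) = 4112733 · (1 − 1/3) · (1 − 1/83) · (1 − 1/199)
       = 4112733 · 32472/49551 = 2695176.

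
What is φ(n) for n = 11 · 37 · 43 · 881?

13305600

φ(11) = 11 − 1 = 10.
φ(37) = 37 − 1 = 36.
φ(43) = 43 − 1 = 42.
φ(881) = 881 − 1 = 880.
Multiply: 10 · 36 · 42 · 880 = 13305600.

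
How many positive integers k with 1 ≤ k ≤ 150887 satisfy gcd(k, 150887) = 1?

First factor: 150887 = 11^2 * 29 * 43.
φ(11^2) = 11^1·(11−1) = 11·10 = 110.
φ(29) = 29 − 1 = 28.
φ(43) = 43 − 1 = 42.
Since φ is multiplicative, φ(150887) = 110 · 28 · 42 = 129360.

129360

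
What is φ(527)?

First factor: 527 = 17 · 31.
φ(17) = 17 − 1 = 16.
φ(31) = 31 − 1 = 30.
φ(527) = 16 × 30 = 480.

480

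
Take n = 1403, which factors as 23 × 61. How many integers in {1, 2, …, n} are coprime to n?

1320

φ(1403) = 1403 · (1 − 1/23) · (1 − 1/61)
       = 1403 · 1320/1403 = 1320.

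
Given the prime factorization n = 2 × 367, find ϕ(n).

366

φ(734) = 734 · (1 − 1/2) · (1 − 1/367)
       = 734 · 366/734 = 366.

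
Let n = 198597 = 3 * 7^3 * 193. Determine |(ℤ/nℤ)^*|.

112896

φ(198597) = 198597 · (1 − 1/3) · (1 − 1/7) · (1 − 1/193)
       = 198597 · 2304/4053 = 112896.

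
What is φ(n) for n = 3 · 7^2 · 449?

φ(3) = 3 − 1 = 2.
φ(7^2) = 7^2 − 7^1 = 49 − 7 = 42.
φ(449) = 449 − 1 = 448.
φ(66003) = 2 × 42 × 448 = 37632.

37632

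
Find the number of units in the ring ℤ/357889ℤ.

282240

Prime factorization: 357889 = 7 · 29 · 41 · 43.
φ(7) = 7 − 1 = 6.
φ(29) = 29 − 1 = 28.
φ(41) = 41 − 1 = 40.
φ(43) = 43 − 1 = 42.
Multiply: 6 · 28 · 40 · 42 = 282240.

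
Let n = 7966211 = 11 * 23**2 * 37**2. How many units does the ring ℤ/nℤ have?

φ(11) = 11 − 1 = 10.
φ(23^2) = 23^1·(23−1) = 23·22 = 506.
φ(37^2) = 37^1·(37−1) = 37·36 = 1332.
φ(7966211) = 10 × 506 × 1332 = 6739920.

6739920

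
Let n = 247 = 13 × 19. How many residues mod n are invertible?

φ(13) = 13 − 1 = 12.
φ(19) = 19 − 1 = 18.
Multiply: 12 · 18 = 216.

216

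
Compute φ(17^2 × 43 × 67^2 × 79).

φ(17^2) = 17^1·(17−1) = 17·16 = 272.
φ(43) = 43 − 1 = 42.
φ(67^2) = 67^2 − 67^1 = 4489 − 67 = 4422.
φ(79) = 79 − 1 = 78.
Since φ is multiplicative, φ(4406999437) = 272 · 42 · 4422 · 78 = 3940320384.

3940320384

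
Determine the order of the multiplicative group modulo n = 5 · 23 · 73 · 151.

φ(5) = 5 − 1 = 4.
φ(23) = 23 − 1 = 22.
φ(73) = 73 − 1 = 72.
φ(151) = 151 − 1 = 150.
Multiply: 4 · 22 · 72 · 150 = 950400.

950400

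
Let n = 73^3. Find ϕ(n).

383688

φ(73^3) = 73^3 − 73^2 = 389017 − 5329 = 383688.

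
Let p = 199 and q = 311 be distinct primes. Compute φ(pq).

φ(n) = (p − 1)(q − 1) = (199−1)(311−1) = 198·310 = 61380.

61380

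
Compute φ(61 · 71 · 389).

1629600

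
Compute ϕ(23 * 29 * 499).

306768

φ(332833) = 332833 · (1 − 1/23) · (1 − 1/29) · (1 − 1/499)
       = 332833 · 306768/332833 = 306768.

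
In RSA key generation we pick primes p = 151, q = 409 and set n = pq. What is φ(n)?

φ(pq) = (p−1)(q−1) = 150 · 408 = 61200.

61200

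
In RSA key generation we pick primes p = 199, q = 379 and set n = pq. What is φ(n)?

74844

φ(n) = (p − 1)(q − 1) = (199−1)(379−1) = 198·378 = 74844.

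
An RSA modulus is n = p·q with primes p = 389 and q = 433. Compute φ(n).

φ(389) = 389 − 1 = 388.
φ(433) = 433 − 1 = 432.
Multiply: 388 · 432 = 167616.

167616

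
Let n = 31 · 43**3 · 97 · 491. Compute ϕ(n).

109590969600

φ(117387076559) = 117387076559 · (1 − 1/31) · (1 − 1/43) · (1 − 1/97) · (1 − 1/491)
       = 117387076559 · 59270400/63486791 = 109590969600.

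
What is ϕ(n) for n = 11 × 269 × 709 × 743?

1407900480

φ(1558762733) = 1558762733 · (1 − 1/11) · (1 − 1/269) · (1 − 1/709) · (1 − 1/743)
       = 1558762733 · 1407900480/1558762733 = 1407900480.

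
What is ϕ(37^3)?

φ(37^3) = 37^2·(37−1) = 1369·36 = 49284.

49284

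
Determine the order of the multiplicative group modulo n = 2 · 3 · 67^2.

8844

φ(2) = 2 − 1 = 1.
φ(3) = 3 − 1 = 2.
φ(67^2) = 67^1·(67−1) = 67·66 = 4422.
Multiply: 1 · 2 · 4422 = 8844.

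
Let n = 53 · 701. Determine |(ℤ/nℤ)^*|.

36400

φ(53) = 53 − 1 = 52.
φ(701) = 701 − 1 = 700.
φ(37153) = 52 × 700 = 36400.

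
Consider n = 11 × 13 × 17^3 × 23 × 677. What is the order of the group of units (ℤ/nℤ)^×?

8252175360

φ(10939546189) = 10939546189 · (1 − 1/11) · (1 − 1/13) · (1 − 1/17) · (1 − 1/23) · (1 − 1/677)
       = 10939546189 · 28554240/37853101 = 8252175360.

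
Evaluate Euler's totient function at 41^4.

φ(2825761) = 2825761 · (1 − 1/41)
       = 2825761 · 40/41 = 2756840.

2756840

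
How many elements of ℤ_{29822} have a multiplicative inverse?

12960

Prime factorization: 29822 = 2 × 13 × 31 × 37.
φ(29822) = 29822 · (1 − 1/2) · (1 − 1/13) · (1 − 1/31) · (1 − 1/37)
       = 29822 · 12960/29822 = 12960.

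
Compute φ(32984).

12960

Prime factorization: 32984 = 2^3 × 7 × 19 × 31.
φ(32984) = 32984 · (1 − 1/2) · (1 − 1/7) · (1 − 1/19) · (1 − 1/31)
       = 32984 · 3240/8246 = 12960.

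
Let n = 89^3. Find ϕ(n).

φ(89^3) = 89^2·(89−1) = 7921·88 = 697048.

697048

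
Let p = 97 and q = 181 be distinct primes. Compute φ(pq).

φ(n) = (p − 1)(q − 1) = (97−1)(181−1) = 96·180 = 17280.

17280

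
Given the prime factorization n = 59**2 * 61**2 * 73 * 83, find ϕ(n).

φ(78481021259) = 78481021259 · (1 − 1/59) · (1 − 1/61) · (1 − 1/73) · (1 − 1/83)
       = 78481021259 · 20545920/21806341 = 73944766080.

73944766080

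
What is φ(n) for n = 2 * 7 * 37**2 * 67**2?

φ(2) = 2 − 1 = 1.
φ(7) = 7 − 1 = 6.
φ(37^2) = 37^2 − 37^1 = 1369 − 37 = 1332.
φ(67^2) = 67^1·(67−1) = 67·66 = 4422.
Since φ is multiplicative, φ(86036174) = 1 · 6 · 1332 · 4422 = 35340624.

35340624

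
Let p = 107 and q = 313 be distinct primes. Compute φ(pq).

33072

φ(107) = 107 − 1 = 106.
φ(313) = 313 − 1 = 312.
φ(33491) = 106 × 312 = 33072.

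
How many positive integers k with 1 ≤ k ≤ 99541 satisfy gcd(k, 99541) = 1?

84240

99541 = 13^2 * 19 * 31.
φ(13^2) = 13^2 − 13^1 = 169 − 13 = 156.
φ(19) = 19 − 1 = 18.
φ(31) = 31 − 1 = 30.
Since φ is multiplicative, φ(99541) = 156 · 18 · 30 = 84240.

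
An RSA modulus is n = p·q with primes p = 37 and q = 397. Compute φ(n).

φ(n) = (p − 1)(q − 1) = (37−1)(397−1) = 36·396 = 14256.

14256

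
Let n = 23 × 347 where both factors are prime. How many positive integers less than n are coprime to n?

7612

φ(pq) = (p−1)(q−1) = 22 · 346 = 7612.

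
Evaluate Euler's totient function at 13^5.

φ(371293) = 371293 · (1 − 1/13)
       = 371293 · 12/13 = 342732.

342732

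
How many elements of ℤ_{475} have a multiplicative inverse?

360

First factor: 475 = 5^2 · 19.
φ(5^2) = 5^2 − 5^1 = 25 − 5 = 20.
φ(19) = 19 − 1 = 18.
Multiply: 20 · 18 = 360.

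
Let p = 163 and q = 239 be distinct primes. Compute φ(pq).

For distinct primes, φ(pq) = (p−1)(q−1) = 162 × 238 = 38556.

38556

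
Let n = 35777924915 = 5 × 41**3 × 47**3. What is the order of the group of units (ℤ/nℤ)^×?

27330101440

φ(5) = 5 − 1 = 4.
φ(41^3) = 41^3 − 41^2 = 68921 − 1681 = 67240.
φ(47^3) = 47^3 − 47^2 = 103823 − 2209 = 101614.
Multiply: 4 · 67240 · 101614 = 27330101440.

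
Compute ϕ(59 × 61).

3480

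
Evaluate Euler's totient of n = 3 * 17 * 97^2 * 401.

φ(3) = 3 − 1 = 2.
φ(17) = 17 − 1 = 16.
φ(97^2) = 97^1·(97−1) = 97·96 = 9312.
φ(401) = 401 − 1 = 400.
φ(192423459) = 2 × 16 × 9312 × 400 = 119193600.

119193600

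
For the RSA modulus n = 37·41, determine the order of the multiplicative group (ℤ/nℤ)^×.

1440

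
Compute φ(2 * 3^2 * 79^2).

36972

φ(112338) = 112338 · (1 − 1/2) · (1 − 1/3) · (1 − 1/79)
       = 112338 · 156/474 = 36972.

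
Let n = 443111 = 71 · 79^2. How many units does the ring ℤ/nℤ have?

φ(71) = 71 − 1 = 70.
φ(79^2) = 79^2 − 79^1 = 6241 − 79 = 6162.
Multiply: 70 · 6162 = 431340.

431340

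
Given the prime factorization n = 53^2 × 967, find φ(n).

2662296

φ(2716303) = 2716303 · (1 − 1/53) · (1 − 1/967)
       = 2716303 · 50232/51251 = 2662296.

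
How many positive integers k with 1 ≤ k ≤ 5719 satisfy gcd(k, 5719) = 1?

4536

5719 = 7 · 19 · 43.
φ(5719) = 5719 · (1 − 1/7) · (1 − 1/19) · (1 − 1/43)
       = 5719 · 4536/5719 = 4536.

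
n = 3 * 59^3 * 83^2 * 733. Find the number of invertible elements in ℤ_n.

φ(3111268192269) = 3111268192269 · (1 − 1/3) · (1 − 1/59) · (1 − 1/83) · (1 − 1/733)
       = 3111268192269 · 6962784/10768503 = 2011708441632.

2011708441632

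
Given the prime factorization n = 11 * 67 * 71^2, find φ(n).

3280200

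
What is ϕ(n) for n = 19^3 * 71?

φ(19^3) = 19^2·(19−1) = 361·18 = 6498.
φ(71) = 71 − 1 = 70.
Since φ is multiplicative, φ(486989) = 6498 · 70 = 454860.

454860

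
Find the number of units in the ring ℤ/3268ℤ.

First factor: 3268 = 2^2 · 19 · 43.
φ(3268) = 3268 · (1 − 1/2) · (1 − 1/19) · (1 − 1/43)
       = 3268 · 756/1634 = 1512.

1512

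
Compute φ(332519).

272160

Factor 332519: 332519 = 11 × 19 × 37 × 43.
φ(11) = 11 − 1 = 10.
φ(19) = 19 − 1 = 18.
φ(37) = 37 − 1 = 36.
φ(43) = 43 − 1 = 42.
Multiply: 10 · 18 · 36 · 42 = 272160.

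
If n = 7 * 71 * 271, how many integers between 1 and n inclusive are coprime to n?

113400

φ(7) = 7 − 1 = 6.
φ(71) = 71 − 1 = 70.
φ(271) = 271 − 1 = 270.
Multiply: 6 · 70 · 270 = 113400.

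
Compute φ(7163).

7163 = 13 · 19 · 29.
φ(13) = 13 − 1 = 12.
φ(19) = 19 − 1 = 18.
φ(29) = 29 − 1 = 28.
Multiply: 12 · 18 · 28 = 6048.

6048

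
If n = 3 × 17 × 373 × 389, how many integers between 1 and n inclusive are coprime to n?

4618752

φ(3) = 3 − 1 = 2.
φ(17) = 17 − 1 = 16.
φ(373) = 373 − 1 = 372.
φ(389) = 389 − 1 = 388.
Multiply: 2 · 16 · 372 · 388 = 4618752.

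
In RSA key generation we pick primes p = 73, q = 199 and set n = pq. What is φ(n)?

14256

For distinct primes, φ(pq) = (p−1)(q−1) = 72 × 198 = 14256.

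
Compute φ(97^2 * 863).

φ(8119967) = 8119967 · (1 − 1/97) · (1 − 1/863)
       = 8119967 · 82752/83711 = 8026944.

8026944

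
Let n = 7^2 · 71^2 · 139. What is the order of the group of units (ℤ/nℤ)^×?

φ(7^2) = 7^2 − 7^1 = 49 − 7 = 42.
φ(71^2) = 71^1·(71−1) = 71·70 = 4970.
φ(139) = 139 − 1 = 138.
φ(34334251) = 42 × 4970 × 138 = 28806120.

28806120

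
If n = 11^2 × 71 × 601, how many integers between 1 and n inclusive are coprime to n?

φ(11^2) = 11^2 − 11^1 = 121 − 11 = 110.
φ(71) = 71 − 1 = 70.
φ(601) = 601 − 1 = 600.
Since φ is multiplicative, φ(5163191) = 110 · 70 · 600 = 4620000.

4620000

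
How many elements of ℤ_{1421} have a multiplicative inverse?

1176

Factor 1421: 1421 = 7^2 * 29.
φ(1421) = 1421 · (1 − 1/7) · (1 − 1/29)
       = 1421 · 168/203 = 1176.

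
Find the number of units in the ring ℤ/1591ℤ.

1512

Factor 1591: 1591 = 37 * 43.
φ(37) = 37 − 1 = 36.
φ(43) = 43 − 1 = 42.
φ(1591) = 36 × 42 = 1512.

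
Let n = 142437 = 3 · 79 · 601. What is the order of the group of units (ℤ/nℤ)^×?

93600

φ(142437) = 142437 · (1 − 1/3) · (1 − 1/79) · (1 − 1/601)
       = 142437 · 93600/142437 = 93600.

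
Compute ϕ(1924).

Prime factorization: 1924 = 2^2 · 13 · 37.
φ(1924) = 1924 · (1 − 1/2) · (1 − 1/13) · (1 − 1/37)
       = 1924 · 432/962 = 864.

864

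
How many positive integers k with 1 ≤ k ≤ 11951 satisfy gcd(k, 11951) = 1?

10368

Factor 11951: 11951 = 17 · 19 · 37.
φ(17) = 17 − 1 = 16.
φ(19) = 19 − 1 = 18.
φ(37) = 37 − 1 = 36.
Since φ is multiplicative, φ(11951) = 16 · 18 · 36 = 10368.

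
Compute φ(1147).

Prime factorization: 1147 = 31 * 37.
φ(1147) = 1147 · (1 − 1/31) · (1 − 1/37)
       = 1147 · 1080/1147 = 1080.

1080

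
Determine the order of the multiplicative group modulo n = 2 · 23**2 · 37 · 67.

1202256

φ(2622782) = 2622782 · (1 − 1/2) · (1 − 1/23) · (1 − 1/37) · (1 − 1/67)
       = 2622782 · 52272/114034 = 1202256.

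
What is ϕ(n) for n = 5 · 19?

72

φ(95) = 95 · (1 − 1/5) · (1 − 1/19)
       = 95 · 72/95 = 72.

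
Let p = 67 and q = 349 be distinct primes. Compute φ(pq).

φ(67) = 67 − 1 = 66.
φ(349) = 349 − 1 = 348.
Multiply: 66 · 348 = 22968.

22968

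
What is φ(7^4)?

2058

φ(7^4) = 7^3·(7−1) = 343·6 = 2058.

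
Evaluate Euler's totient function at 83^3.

φ(571787) = 571787 · (1 − 1/83)
       = 571787 · 82/83 = 564898.

564898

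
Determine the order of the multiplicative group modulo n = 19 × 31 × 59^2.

1847880

φ(2050309) = 2050309 · (1 − 1/19) · (1 − 1/31) · (1 − 1/59)
       = 2050309 · 31320/34751 = 1847880.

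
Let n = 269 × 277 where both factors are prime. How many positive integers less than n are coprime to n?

For distinct primes, φ(pq) = (p−1)(q−1) = 268 × 276 = 73968.

73968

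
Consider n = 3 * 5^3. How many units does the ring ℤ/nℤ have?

φ(375) = 375 · (1 − 1/3) · (1 − 1/5)
       = 375 · 8/15 = 200.

200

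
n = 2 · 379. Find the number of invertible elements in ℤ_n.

φ(758) = 758 · (1 − 1/2) · (1 − 1/379)
       = 758 · 378/758 = 378.

378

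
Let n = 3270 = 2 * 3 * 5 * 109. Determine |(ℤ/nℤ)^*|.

864

φ(3270) = 3270 · (1 − 1/2) · (1 − 1/3) · (1 − 1/5) · (1 − 1/109)
       = 3270 · 864/3270 = 864.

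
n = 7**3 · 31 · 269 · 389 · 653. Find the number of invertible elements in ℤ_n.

597974549760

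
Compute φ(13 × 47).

φ(13) = 13 − 1 = 12.
φ(47) = 47 − 1 = 46.
Since φ is multiplicative, φ(611) = 12 · 46 = 552.

552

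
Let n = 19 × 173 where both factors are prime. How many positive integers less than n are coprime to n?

3096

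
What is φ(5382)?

1584

Prime factorization: 5382 = 2 × 3^2 × 13 × 23.
φ(2) = 2 − 1 = 1.
φ(3^2) = 3^1·(3−1) = 3·2 = 6.
φ(13) = 13 − 1 = 12.
φ(23) = 23 − 1 = 22.
φ(5382) = 1 × 6 × 12 × 22 = 1584.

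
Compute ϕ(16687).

Factor 16687: 16687 = 11 · 37 · 41.
φ(11) = 11 − 1 = 10.
φ(37) = 37 − 1 = 36.
φ(41) = 41 − 1 = 40.
φ(16687) = 10 × 36 × 40 = 14400.

14400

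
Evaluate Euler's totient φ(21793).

19440

21793 = 19 × 31 × 37.
φ(19) = 19 − 1 = 18.
φ(31) = 31 − 1 = 30.
φ(37) = 37 − 1 = 36.
φ(21793) = 18 × 30 × 36 = 19440.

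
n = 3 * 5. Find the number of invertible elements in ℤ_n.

8

φ(3) = 3 − 1 = 2.
φ(5) = 5 − 1 = 4.
φ(15) = 2 × 4 = 8.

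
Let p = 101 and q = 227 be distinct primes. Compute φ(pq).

φ(22927) = 22927 · (1 − 1/101) · (1 − 1/227)
       = 22927 · 22600/22927 = 22600.

22600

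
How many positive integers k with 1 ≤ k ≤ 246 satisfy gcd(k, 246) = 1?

80

Prime factorization: 246 = 2 × 3 × 41.
φ(246) = 246 · (1 − 1/2) · (1 − 1/3) · (1 − 1/41)
       = 246 · 80/246 = 80.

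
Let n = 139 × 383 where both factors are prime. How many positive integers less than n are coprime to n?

52716

φ(n) = (p − 1)(q − 1) = (139−1)(383−1) = 138·382 = 52716.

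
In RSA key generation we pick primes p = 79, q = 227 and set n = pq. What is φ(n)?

φ(17933) = 17933 · (1 − 1/79) · (1 − 1/227)
       = 17933 · 17628/17933 = 17628.

17628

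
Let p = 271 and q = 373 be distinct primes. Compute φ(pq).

100440

φ(101083) = 101083 · (1 − 1/271) · (1 − 1/373)
       = 101083 · 100440/101083 = 100440.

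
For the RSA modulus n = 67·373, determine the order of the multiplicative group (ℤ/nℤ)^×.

For distinct primes, φ(pq) = (p−1)(q−1) = 66 × 372 = 24552.

24552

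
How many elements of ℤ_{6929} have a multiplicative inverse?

6240

First factor: 6929 = 13^2 × 41.
φ(6929) = 6929 · (1 − 1/13) · (1 − 1/41)
       = 6929 · 480/533 = 6240.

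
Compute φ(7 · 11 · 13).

φ(7) = 7 − 1 = 6.
φ(11) = 11 − 1 = 10.
φ(13) = 13 − 1 = 12.
Multiply: 6 · 10 · 12 = 720.

720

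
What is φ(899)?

First factor: 899 = 29 × 31.
φ(899) = 899 · (1 − 1/29) · (1 − 1/31)
       = 899 · 840/899 = 840.

840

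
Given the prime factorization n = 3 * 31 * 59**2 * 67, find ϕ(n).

13551120

φ(21690111) = 21690111 · (1 − 1/3) · (1 − 1/31) · (1 − 1/59) · (1 − 1/67)
       = 21690111 · 229680/367629 = 13551120.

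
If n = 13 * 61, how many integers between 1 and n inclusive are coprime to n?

720

φ(13) = 13 − 1 = 12.
φ(61) = 61 − 1 = 60.
Since φ is multiplicative, φ(793) = 12 · 60 = 720.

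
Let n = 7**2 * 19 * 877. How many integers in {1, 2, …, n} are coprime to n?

662256

φ(816487) = 816487 · (1 − 1/7) · (1 − 1/19) · (1 − 1/877)
       = 816487 · 94608/116641 = 662256.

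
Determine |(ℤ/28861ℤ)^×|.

First factor: 28861 = 7^2 × 19 × 31.
φ(7^2) = 7^1·(7−1) = 7·6 = 42.
φ(19) = 19 − 1 = 18.
φ(31) = 31 − 1 = 30.
Multiply: 42 · 18 · 30 = 22680.

22680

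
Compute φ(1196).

528

Factor 1196: 1196 = 2**2 · 13 · 23.
φ(1196) = 1196 · (1 − 1/2) · (1 − 1/13) · (1 − 1/23)
       = 1196 · 264/598 = 528.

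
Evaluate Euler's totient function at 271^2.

φ(271^2) = 271^2 − 271^1 = 73441 − 271 = 73170.

73170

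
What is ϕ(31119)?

17600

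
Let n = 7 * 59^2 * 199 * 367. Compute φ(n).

1487912976

φ(1779595111) = 1779595111 · (1 − 1/7) · (1 − 1/59) · (1 − 1/199) · (1 − 1/367)
       = 1779595111 · 25218864/30162629 = 1487912976.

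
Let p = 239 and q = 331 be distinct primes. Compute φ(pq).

φ(79109) = 79109 · (1 − 1/239) · (1 − 1/331)
       = 79109 · 78540/79109 = 78540.

78540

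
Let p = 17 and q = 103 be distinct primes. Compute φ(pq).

1632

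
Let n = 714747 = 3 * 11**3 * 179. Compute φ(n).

430760

φ(3) = 3 − 1 = 2.
φ(11^3) = 11^3 − 11^2 = 1331 − 121 = 1210.
φ(179) = 179 − 1 = 178.
Multiply: 2 · 1210 · 178 = 430760.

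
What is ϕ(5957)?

Factor 5957: 5957 = 7 * 23 * 37.
φ(5957) = 5957 · (1 − 1/7) · (1 − 1/23) · (1 − 1/37)
       = 5957 · 4752/5957 = 4752.

4752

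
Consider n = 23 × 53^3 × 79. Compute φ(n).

250652688

φ(270509509) = 270509509 · (1 − 1/23) · (1 − 1/53) · (1 − 1/79)
       = 270509509 · 89232/96301 = 250652688.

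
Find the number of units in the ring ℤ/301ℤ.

301 = 7 * 43.
φ(7) = 7 − 1 = 6.
φ(43) = 43 − 1 = 42.
Since φ is multiplicative, φ(301) = 6 · 42 = 252.

252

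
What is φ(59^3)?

201898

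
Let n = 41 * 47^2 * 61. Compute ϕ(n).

φ(41) = 41 − 1 = 40.
φ(47^2) = 47^1·(47−1) = 47·46 = 2162.
φ(61) = 61 − 1 = 60.
Multiply: 40 · 2162 · 60 = 5188800.

5188800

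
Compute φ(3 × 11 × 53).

1040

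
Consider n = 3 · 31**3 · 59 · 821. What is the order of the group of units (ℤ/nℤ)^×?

φ(4329138747) = 4329138747 · (1 − 1/3) · (1 − 1/31) · (1 − 1/59) · (1 − 1/821)
       = 4329138747 · 2853600/4504827 = 2742309600.

2742309600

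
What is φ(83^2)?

6806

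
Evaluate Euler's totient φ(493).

448

First factor: 493 = 17 · 29.
φ(17) = 17 − 1 = 16.
φ(29) = 29 − 1 = 28.
Since φ is multiplicative, φ(493) = 16 · 28 = 448.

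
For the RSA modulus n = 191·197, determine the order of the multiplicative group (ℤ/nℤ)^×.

37240

φ(n) = (p − 1)(q − 1) = (191−1)(197−1) = 190·196 = 37240.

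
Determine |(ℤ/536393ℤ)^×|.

First factor: 536393 = 11**3 · 13 · 31.
φ(536393) = 536393 · (1 − 1/11) · (1 − 1/13) · (1 − 1/31)
       = 536393 · 3600/4433 = 435600.

435600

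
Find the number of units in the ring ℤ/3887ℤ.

Factor 3887: 3887 = 13^2 * 23.
φ(3887) = 3887 · (1 − 1/13) · (1 − 1/23)
       = 3887 · 264/299 = 3432.

3432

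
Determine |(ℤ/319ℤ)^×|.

280

First factor: 319 = 11 × 29.
φ(319) = 319 · (1 − 1/11) · (1 − 1/29)
       = 319 · 280/319 = 280.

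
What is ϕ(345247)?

272160

345247 = 7 · 31 · 37 · 43.
φ(345247) = 345247 · (1 − 1/7) · (1 − 1/31) · (1 − 1/37) · (1 − 1/43)
       = 345247 · 272160/345247 = 272160.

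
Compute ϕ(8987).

First factor: 8987 = 11 · 19 · 43.
φ(8987) = 8987 · (1 − 1/11) · (1 − 1/19) · (1 − 1/43)
       = 8987 · 7560/8987 = 7560.

7560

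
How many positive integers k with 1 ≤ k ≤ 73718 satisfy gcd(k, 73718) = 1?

33600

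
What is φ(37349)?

Factor 37349: 37349 = 13**3 * 17.
φ(37349) = 37349 · (1 − 1/13) · (1 − 1/17)
       = 37349 · 192/221 = 32448.

32448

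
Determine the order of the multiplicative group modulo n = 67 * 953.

φ(67) = 67 − 1 = 66.
φ(953) = 953 − 1 = 952.
Since φ is multiplicative, φ(63851) = 66 · 952 = 62832.

62832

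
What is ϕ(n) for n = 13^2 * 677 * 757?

79724736

φ(86610641) = 86610641 · (1 − 1/13) · (1 − 1/677) · (1 − 1/757)
       = 86610641 · 6132672/6662357 = 79724736.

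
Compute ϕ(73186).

33264

First factor: 73186 = 2 · 23 · 37 · 43.
φ(2) = 2 − 1 = 1.
φ(23) = 23 − 1 = 22.
φ(37) = 37 − 1 = 36.
φ(43) = 43 − 1 = 42.
φ(73186) = 1 × 22 × 36 × 42 = 33264.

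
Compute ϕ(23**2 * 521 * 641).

φ(176665369) = 176665369 · (1 − 1/23) · (1 − 1/521) · (1 − 1/641)
       = 176665369 · 7321600/7681103 = 168396800.

168396800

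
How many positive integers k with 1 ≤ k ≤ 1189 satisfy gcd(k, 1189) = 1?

1120

First factor: 1189 = 29 · 41.
φ(1189) = 1189 · (1 − 1/29) · (1 − 1/41)
       = 1189 · 1120/1189 = 1120.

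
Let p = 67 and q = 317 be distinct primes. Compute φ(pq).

20856

φ(67) = 67 − 1 = 66.
φ(317) = 317 − 1 = 316.
φ(21239) = 66 × 316 = 20856.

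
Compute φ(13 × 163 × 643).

1248048

φ(1362517) = 1362517 · (1 − 1/13) · (1 − 1/163) · (1 − 1/643)
       = 1362517 · 1248048/1362517 = 1248048.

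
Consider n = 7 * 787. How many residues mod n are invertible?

4716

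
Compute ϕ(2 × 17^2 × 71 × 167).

3160640

φ(6853346) = 6853346 · (1 − 1/2) · (1 − 1/17) · (1 − 1/71) · (1 − 1/167)
       = 6853346 · 185920/403138 = 3160640.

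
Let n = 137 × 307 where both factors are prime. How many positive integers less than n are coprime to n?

41616

φ(137) = 137 − 1 = 136.
φ(307) = 307 − 1 = 306.
φ(42059) = 136 × 306 = 41616.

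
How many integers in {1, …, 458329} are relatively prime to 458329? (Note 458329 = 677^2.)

457652

φ(458329) = 458329 · (1 − 1/677)
       = 458329 · 676/677 = 457652.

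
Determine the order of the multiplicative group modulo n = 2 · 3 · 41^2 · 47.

φ(474042) = 474042 · (1 − 1/2) · (1 − 1/3) · (1 − 1/41) · (1 − 1/47)
       = 474042 · 3680/11562 = 150880.

150880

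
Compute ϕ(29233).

Prime factorization: 29233 = 23 · 31 · 41.
φ(29233) = 29233 · (1 − 1/23) · (1 − 1/31) · (1 − 1/41)
       = 29233 · 26400/29233 = 26400.

26400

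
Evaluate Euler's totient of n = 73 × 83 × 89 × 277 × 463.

66249114624

φ(73) = 73 − 1 = 72.
φ(83) = 83 − 1 = 82.
φ(89) = 89 − 1 = 88.
φ(277) = 277 − 1 = 276.
φ(463) = 463 − 1 = 462.
Multiply: 72 · 82 · 88 · 276 · 462 = 66249114624.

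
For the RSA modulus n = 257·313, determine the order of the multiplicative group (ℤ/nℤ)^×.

φ(n) = (p − 1)(q − 1) = (257−1)(313−1) = 256·312 = 79872.

79872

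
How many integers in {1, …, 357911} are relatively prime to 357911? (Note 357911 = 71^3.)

352870

φ(71^3) = 71^2·(71−1) = 5041·70 = 352870.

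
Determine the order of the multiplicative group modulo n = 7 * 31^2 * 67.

368280

φ(7) = 7 − 1 = 6.
φ(31^2) = 31^2 − 31^1 = 961 − 31 = 930.
φ(67) = 67 − 1 = 66.
Since φ is multiplicative, φ(450709) = 6 · 930 · 66 = 368280.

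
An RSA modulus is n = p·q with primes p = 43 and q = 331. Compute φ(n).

13860

φ(43) = 43 − 1 = 42.
φ(331) = 331 − 1 = 330.
φ(14233) = 42 × 330 = 13860.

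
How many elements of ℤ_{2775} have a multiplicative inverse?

Prime factorization: 2775 = 3 * 5^2 * 37.
φ(3) = 3 − 1 = 2.
φ(5^2) = 5^2 − 5^1 = 25 − 5 = 20.
φ(37) = 37 − 1 = 36.
Since φ is multiplicative, φ(2775) = 2 · 20 · 36 = 1440.

1440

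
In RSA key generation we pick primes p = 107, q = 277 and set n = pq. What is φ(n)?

φ(29639) = 29639 · (1 − 1/107) · (1 − 1/277)
       = 29639 · 29256/29639 = 29256.

29256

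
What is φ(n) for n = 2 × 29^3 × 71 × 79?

φ(273595802) = 273595802 · (1 − 1/2) · (1 − 1/29) · (1 − 1/71) · (1 − 1/79)
       = 273595802 · 152880/325322 = 128572080.

128572080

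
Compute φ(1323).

1323 = 3**3 · 7**2.
φ(1323) = 1323 · (1 − 1/3) · (1 − 1/7)
       = 1323 · 12/21 = 756.

756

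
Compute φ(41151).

Prime factorization: 41151 = 3 · 11 · 29 · 43.
φ(41151) = 41151 · (1 − 1/3) · (1 − 1/11) · (1 − 1/29) · (1 − 1/43)
       = 41151 · 23520/41151 = 23520.

23520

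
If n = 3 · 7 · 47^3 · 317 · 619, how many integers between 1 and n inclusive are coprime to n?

238127937984

φ(3) = 3 − 1 = 2.
φ(7) = 7 − 1 = 6.
φ(47^3) = 47^3 − 47^2 = 103823 − 2209 = 101614.
φ(317) = 317 − 1 = 316.
φ(619) = 619 − 1 = 618.
φ(427821671109) = 2 × 6 × 101614 × 316 × 618 = 238127937984.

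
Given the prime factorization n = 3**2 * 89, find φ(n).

528

φ(3^2) = 3^1·(3−1) = 3·2 = 6.
φ(89) = 89 − 1 = 88.
Multiply: 6 · 88 = 528.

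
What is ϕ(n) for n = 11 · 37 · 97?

φ(11) = 11 − 1 = 10.
φ(37) = 37 − 1 = 36.
φ(97) = 97 − 1 = 96.
Since φ is multiplicative, φ(39479) = 10 · 36 · 96 = 34560.

34560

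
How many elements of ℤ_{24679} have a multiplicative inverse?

22176

24679 = 23 · 29 · 37.
φ(24679) = 24679 · (1 − 1/23) · (1 − 1/29) · (1 − 1/37)
       = 24679 · 22176/24679 = 22176.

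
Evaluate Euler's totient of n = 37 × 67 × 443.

1050192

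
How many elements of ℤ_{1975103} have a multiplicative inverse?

1703520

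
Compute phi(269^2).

φ(72361) = 72361 · (1 − 1/269)
       = 72361 · 268/269 = 72092.

72092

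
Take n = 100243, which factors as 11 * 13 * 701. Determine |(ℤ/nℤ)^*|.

φ(100243) = 100243 · (1 − 1/11) · (1 − 1/13) · (1 − 1/701)
       = 100243 · 84000/100243 = 84000.

84000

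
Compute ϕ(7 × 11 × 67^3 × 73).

φ(1690588823) = 1690588823 · (1 − 1/7) · (1 − 1/11) · (1 − 1/67) · (1 − 1/73)
       = 1690588823 · 285120/376607 = 1279903680.

1279903680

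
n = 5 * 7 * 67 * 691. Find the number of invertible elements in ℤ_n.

φ(5) = 5 − 1 = 4.
φ(7) = 7 − 1 = 6.
φ(67) = 67 − 1 = 66.
φ(691) = 691 − 1 = 690.
φ(1620395) = 4 × 6 × 66 × 690 = 1092960.

1092960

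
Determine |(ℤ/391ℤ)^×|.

352

Prime factorization: 391 = 17 × 23.
φ(391) = 391 · (1 − 1/17) · (1 − 1/23)
       = 391 · 352/391 = 352.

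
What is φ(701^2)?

490700

φ(701^2) = 701^2 − 701^1 = 491401 − 701 = 490700.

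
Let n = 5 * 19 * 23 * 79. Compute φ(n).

123552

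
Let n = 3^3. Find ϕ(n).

18

φ(3^3) = 3^2·(3−1) = 9·2 = 18.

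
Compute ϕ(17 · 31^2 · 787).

11695680

φ(12857219) = 12857219 · (1 − 1/17) · (1 − 1/31) · (1 − 1/787)
       = 12857219 · 377280/414749 = 11695680.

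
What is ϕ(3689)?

First factor: 3689 = 7 · 17 · 31.
φ(7) = 7 − 1 = 6.
φ(17) = 17 − 1 = 16.
φ(31) = 31 − 1 = 30.
Multiply: 6 · 16 · 30 = 2880.

2880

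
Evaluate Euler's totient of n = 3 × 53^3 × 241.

70112640

φ(107638071) = 107638071 · (1 − 1/3) · (1 − 1/53) · (1 − 1/241)
       = 107638071 · 24960/38319 = 70112640.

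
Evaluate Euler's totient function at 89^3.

φ(704969) = 704969 · (1 − 1/89)
       = 704969 · 88/89 = 697048.

697048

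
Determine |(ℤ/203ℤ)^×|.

First factor: 203 = 7 * 29.
φ(7) = 7 − 1 = 6.
φ(29) = 29 − 1 = 28.
φ(203) = 6 × 28 = 168.

168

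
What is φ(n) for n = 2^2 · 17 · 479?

φ(2^2) = 2^2 − 2^1 = 4 − 2 = 2.
φ(17) = 17 − 1 = 16.
φ(479) = 479 − 1 = 478.
Multiply: 2 · 16 · 478 = 15296.

15296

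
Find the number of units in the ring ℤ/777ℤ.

Factor 777: 777 = 3 * 7 * 37.
φ(777) = 777 · (1 − 1/3) · (1 − 1/7) · (1 − 1/37)
       = 777 · 432/777 = 432.

432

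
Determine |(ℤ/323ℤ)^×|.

Prime factorization: 323 = 17 · 19.
φ(17) = 17 − 1 = 16.
φ(19) = 19 − 1 = 18.
Since φ is multiplicative, φ(323) = 16 · 18 = 288.

288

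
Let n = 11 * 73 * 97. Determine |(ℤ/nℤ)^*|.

φ(77891) = 77891 · (1 − 1/11) · (1 − 1/73) · (1 − 1/97)
       = 77891 · 69120/77891 = 69120.

69120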